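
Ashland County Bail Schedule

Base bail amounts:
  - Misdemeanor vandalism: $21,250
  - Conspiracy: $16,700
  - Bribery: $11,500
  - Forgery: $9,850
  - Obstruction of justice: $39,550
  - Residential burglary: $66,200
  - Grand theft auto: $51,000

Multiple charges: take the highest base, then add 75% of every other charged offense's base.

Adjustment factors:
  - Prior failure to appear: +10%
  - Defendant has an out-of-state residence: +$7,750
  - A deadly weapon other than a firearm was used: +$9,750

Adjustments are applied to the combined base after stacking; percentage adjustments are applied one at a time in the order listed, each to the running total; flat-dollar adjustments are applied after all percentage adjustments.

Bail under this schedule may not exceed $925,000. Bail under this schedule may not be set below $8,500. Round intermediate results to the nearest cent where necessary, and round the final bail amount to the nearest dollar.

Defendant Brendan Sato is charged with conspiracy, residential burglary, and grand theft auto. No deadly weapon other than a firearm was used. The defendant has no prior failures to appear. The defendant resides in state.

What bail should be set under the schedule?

$116,975

Base amounts from the schedule: conspiracy $16,700; residential burglary $66,200; grand theft auto $51,000.
Stacking rule: highest base plus 75% of each additional charge. Highest is residential burglary at $66,200. Additional: $16,700 × 75% = $12,525; $51,000 × 75% = $38,250. Combined base = $66,200 + $50,775 = $116,975.
No adjustment factors apply to this defendant.
$116,975 is within the $925,000 maximum.
$116,975 is at or above the $8,500 minimum.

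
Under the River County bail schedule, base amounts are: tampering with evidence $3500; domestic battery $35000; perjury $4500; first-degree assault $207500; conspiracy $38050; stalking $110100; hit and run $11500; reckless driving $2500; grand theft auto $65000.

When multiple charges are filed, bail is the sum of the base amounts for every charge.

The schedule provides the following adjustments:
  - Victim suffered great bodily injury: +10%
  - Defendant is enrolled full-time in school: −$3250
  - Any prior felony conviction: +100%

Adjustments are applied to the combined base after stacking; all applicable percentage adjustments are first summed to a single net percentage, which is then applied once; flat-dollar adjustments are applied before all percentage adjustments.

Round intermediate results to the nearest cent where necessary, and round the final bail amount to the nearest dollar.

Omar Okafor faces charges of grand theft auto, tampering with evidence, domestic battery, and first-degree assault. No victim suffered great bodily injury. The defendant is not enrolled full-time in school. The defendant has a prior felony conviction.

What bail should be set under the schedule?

Base amounts from the schedule: grand theft auto $65000; tampering with evidence $3500; domestic battery $35000; first-degree assault $207500.
Stacking rule: sum of all bases. $65000 + $3500 + $35000 + $207500 = $311000.
Any prior felony conviction (+100%): $311000 × 2 = $622000.

$622000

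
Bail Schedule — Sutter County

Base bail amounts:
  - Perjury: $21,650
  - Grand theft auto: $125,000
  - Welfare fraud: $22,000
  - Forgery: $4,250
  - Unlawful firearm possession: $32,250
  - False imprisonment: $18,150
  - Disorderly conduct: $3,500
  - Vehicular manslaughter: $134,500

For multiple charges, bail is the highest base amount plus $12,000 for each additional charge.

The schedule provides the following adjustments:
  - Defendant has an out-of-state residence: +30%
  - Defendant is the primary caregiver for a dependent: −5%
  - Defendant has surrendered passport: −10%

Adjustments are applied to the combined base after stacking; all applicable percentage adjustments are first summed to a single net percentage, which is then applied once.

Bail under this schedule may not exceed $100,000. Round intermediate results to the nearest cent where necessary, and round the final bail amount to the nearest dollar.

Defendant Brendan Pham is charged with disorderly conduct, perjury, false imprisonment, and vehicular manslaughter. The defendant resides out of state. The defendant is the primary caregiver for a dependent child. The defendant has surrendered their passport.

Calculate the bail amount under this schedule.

$100,000

Base amounts from the schedule: disorderly conduct $3,500; perjury $21,650; false imprisonment $18,150; vehicular manslaughter $134,500.
Stacking rule: highest base plus $12,000 per additional charge. Highest is vehicular manslaughter at $134,500; 3 additional charges → +$36,000. Combined base = $170,500.
Net percentage adjustment: +30% −5% −10% = +15%. $170,500 × 1.15 = $196,075.
Result $196,075 exceeds the maximum of $100,000; bail is capped at $100,000.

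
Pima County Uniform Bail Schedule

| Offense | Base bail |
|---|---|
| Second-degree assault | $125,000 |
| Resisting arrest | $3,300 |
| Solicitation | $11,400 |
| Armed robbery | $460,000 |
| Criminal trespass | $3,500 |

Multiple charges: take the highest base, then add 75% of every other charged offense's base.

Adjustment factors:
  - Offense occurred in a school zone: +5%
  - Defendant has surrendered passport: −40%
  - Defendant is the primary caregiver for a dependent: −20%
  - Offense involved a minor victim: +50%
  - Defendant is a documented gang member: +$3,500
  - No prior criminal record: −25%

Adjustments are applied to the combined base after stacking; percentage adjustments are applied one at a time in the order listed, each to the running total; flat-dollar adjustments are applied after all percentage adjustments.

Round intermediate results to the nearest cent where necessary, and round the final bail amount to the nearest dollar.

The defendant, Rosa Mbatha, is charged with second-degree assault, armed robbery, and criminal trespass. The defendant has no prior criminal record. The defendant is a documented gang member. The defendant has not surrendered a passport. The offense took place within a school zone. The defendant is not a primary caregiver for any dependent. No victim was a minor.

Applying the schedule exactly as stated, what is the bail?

$441,645

Base amounts from the schedule: second-degree assault $125,000; armed robbery $460,000; criminal trespass $3,500.
Stacking rule: highest base plus 75% of each additional charge. Highest is armed robbery at $460,000. Additional: $125,000 × 75% = $93,750; $3,500 × 75% = $2,625. Combined base = $460,000 + $96,375 = $556,375.
Offense occurred in a school zone (+5%): $556,375 × 1.05 = $584,193.75.
No prior criminal record (−25%): $584,193.75 × 0.75 = $438,145.31.
Defendant is a documented gang member (+$3,500 flat): $438,145.31 + $3,500 = $441,645.31.
Rounded to the nearest dollar: $441,645.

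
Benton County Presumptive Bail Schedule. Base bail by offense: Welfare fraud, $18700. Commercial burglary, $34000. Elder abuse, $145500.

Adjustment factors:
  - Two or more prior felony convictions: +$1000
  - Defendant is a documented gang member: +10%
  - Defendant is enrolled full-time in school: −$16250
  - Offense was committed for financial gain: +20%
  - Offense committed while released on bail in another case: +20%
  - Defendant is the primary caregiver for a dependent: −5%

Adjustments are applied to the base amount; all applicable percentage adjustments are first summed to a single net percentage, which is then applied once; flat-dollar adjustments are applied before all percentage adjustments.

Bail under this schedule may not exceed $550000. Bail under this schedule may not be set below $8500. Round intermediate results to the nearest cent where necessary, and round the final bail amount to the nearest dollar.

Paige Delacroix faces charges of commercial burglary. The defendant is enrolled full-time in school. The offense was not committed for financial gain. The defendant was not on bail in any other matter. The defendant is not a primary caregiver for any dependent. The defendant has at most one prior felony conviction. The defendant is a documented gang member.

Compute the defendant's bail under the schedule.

Base amounts from the schedule: commercial burglary $34000.
Single charge. Combined base = $34000.
Defendant is enrolled full-time in school (−$16250 flat): $34000 − $16250 = $17750.
Defendant is a documented gang member (+10%): $17750 × 1.1 = $19525.
$19525 is within the $550000 maximum.
$19525 is at or above the $8500 minimum.

$19525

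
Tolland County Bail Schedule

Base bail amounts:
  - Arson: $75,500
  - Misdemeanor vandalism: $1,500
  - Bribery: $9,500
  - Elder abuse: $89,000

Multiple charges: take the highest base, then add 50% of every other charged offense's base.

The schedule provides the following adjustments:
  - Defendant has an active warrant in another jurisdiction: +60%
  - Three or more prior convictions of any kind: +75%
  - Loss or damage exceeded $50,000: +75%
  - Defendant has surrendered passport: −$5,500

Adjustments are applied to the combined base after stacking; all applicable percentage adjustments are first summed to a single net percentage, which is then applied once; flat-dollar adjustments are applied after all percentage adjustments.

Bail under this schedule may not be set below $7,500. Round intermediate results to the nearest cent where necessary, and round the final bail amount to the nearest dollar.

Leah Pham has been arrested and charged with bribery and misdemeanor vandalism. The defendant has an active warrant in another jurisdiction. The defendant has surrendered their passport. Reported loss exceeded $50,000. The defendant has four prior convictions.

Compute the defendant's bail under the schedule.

Base amounts from the schedule: bribery $9,500; misdemeanor vandalism $1,500.
Stacking rule: highest base plus 50% of each additional charge. Highest is bribery at $9,500. Additional: $1,500 × 50% = $750. Combined base = $9,500 + $750 = $10,250.
Net percentage adjustment: +60% +75% +75% = +210%. $10,250 × 3.1 = $31,775.
Defendant has surrendered passport (−$5,500 flat): $31,775 − $5,500 = $26,275.
$26,275 is at or above the $7,500 minimum.

$26,275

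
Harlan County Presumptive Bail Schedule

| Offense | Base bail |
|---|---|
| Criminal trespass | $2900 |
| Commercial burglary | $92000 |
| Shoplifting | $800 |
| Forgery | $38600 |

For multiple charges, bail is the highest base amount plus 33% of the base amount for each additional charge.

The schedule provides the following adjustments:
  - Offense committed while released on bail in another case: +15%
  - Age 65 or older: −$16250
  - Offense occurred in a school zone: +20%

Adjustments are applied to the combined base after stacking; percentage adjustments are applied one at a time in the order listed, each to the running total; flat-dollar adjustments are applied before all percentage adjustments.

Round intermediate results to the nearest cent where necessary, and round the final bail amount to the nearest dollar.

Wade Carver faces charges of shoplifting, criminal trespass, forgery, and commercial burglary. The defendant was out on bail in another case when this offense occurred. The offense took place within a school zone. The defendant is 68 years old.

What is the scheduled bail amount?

Base amounts from the schedule: shoplifting $800; criminal trespass $2900; forgery $38600; commercial burglary $92000.
Stacking rule: highest base plus 33% of each additional charge. Highest is commercial burglary at $92000. Additional: $800 × 33% = $264; $2900 × 33% = $957; $38600 × 33% = $12738. Combined base = $92000 + $13959 = $105959.
Age 65 or older (−$16250 flat): $105959 − $16250 = $89709.
Offense committed while released on bail in another case (+15%): $89709 × 1.15 = $103165.35.
Offense occurred in a school zone (+20%): $103165.35 × 1.2 = $123798.42.
Rounded to the nearest dollar: $123798.

$123798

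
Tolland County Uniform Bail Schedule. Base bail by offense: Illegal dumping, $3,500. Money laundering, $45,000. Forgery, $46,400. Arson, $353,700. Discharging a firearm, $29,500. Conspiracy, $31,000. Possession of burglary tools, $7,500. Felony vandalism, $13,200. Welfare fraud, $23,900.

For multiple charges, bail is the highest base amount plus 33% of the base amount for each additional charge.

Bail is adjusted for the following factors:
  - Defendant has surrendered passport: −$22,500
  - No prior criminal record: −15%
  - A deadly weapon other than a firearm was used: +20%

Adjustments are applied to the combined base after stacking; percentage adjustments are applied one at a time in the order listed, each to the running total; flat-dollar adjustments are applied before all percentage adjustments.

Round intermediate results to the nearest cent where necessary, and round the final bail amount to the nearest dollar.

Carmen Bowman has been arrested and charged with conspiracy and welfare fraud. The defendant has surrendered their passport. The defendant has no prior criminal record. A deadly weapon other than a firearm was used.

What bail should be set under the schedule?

$16,715

Base amounts from the schedule: conspiracy $31,000; welfare fraud $23,900.
Stacking rule: highest base plus 33% of each additional charge. Highest is conspiracy at $31,000. Additional: $23,900 × 33% = $7,887. Combined base = $31,000 + $7,887 = $38,887.
Defendant has surrendered passport (−$22,500 flat): $38,887 − $22,500 = $16,387.
No prior criminal record (−15%): $16,387 × 0.85 = $13,928.95.
A deadly weapon other than a firearm was used (+20%): $13,928.95 × 1.2 = $16,714.74.
Rounded to the nearest dollar: $16,715.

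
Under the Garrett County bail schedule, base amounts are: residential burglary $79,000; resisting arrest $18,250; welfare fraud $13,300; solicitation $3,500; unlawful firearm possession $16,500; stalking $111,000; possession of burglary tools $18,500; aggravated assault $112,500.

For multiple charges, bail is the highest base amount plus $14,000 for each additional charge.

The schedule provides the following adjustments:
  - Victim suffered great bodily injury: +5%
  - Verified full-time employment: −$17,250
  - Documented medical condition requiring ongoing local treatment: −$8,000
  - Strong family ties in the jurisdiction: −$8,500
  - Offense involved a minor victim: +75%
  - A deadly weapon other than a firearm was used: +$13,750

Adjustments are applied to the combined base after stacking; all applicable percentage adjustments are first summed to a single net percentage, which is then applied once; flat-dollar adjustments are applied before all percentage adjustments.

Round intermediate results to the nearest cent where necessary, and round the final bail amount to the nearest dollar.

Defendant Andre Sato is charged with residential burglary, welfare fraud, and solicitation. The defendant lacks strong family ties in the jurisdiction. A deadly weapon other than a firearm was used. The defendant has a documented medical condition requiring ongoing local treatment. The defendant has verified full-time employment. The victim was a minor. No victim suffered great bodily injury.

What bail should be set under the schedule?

Base amounts from the schedule: residential burglary $79,000; welfare fraud $13,300; solicitation $3,500.
Stacking rule: highest base plus $14,000 per additional charge. Highest is residential burglary at $79,000; 2 additional charges → +$28,000. Combined base = $107,000.
Verified full-time employment (−$17,250 flat): $107,000 − $17,250 = $89,750.
Documented medical condition requiring ongoing local treatment (−$8,000 flat): $89,750 − $8,000 = $81,750.
A deadly weapon other than a firearm was used (+$13,750 flat): $81,750 + $13,750 = $95,500.
Offense involved a minor victim (+75%): $95,500 × 1.75 = $167,125.

$167,125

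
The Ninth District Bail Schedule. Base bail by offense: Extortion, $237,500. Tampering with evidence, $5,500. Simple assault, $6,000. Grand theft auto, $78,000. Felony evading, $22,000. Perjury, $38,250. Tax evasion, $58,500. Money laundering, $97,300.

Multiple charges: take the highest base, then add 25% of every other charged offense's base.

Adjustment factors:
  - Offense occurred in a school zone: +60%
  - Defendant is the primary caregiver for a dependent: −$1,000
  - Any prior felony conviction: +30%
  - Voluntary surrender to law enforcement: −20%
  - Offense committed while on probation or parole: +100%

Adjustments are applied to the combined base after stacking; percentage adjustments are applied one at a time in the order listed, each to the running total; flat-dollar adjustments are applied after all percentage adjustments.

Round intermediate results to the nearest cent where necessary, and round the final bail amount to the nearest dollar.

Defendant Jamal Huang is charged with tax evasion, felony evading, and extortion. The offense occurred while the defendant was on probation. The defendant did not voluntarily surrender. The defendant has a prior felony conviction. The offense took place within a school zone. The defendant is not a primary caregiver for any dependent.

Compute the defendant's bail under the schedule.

$1,071,720

Base amounts from the schedule: tax evasion $58,500; felony evading $22,000; extortion $237,500.
Stacking rule: highest base plus 25% of each additional charge. Highest is extortion at $237,500. Additional: $58,500 × 25% = $14,625; $22,000 × 25% = $5,500. Combined base = $237,500 + $20,125 = $257,625.
Offense occurred in a school zone (+60%): $257,625 × 1.6 = $412,200.
Any prior felony conviction (+30%): $412,200 × 1.3 = $535,860.
Offense committed while on probation or parole (+100%): $535,860 × 2 = $1,071,720.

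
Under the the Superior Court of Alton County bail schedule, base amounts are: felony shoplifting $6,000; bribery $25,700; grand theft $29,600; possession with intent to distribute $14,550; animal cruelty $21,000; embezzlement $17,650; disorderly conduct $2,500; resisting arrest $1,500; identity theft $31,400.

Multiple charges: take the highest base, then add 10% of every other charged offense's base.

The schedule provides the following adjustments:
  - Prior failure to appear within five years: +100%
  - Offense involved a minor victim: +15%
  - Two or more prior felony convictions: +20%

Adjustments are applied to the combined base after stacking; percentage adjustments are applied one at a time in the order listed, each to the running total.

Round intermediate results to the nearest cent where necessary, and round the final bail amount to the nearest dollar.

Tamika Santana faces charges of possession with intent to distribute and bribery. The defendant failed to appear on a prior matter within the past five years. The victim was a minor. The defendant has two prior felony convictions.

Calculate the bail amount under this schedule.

Base amounts from the schedule: possession with intent to distribute $14,550; bribery $25,700.
Stacking rule: highest base plus 10% of each additional charge. Highest is bribery at $25,700. Additional: $14,550 × 10% = $1,455. Combined base = $25,700 + $1,455 = $27,155.
Prior failure to appear within five years (+100%): $27,155 × 2 = $54,310.
Offense involved a minor victim (+15%): $54,310 × 1.15 = $62,456.50.
Two or more prior felony convictions (+20%): $62,456.50 × 1.2 = $74,947.80.
Rounded to the nearest dollar: $74,948.

$74,948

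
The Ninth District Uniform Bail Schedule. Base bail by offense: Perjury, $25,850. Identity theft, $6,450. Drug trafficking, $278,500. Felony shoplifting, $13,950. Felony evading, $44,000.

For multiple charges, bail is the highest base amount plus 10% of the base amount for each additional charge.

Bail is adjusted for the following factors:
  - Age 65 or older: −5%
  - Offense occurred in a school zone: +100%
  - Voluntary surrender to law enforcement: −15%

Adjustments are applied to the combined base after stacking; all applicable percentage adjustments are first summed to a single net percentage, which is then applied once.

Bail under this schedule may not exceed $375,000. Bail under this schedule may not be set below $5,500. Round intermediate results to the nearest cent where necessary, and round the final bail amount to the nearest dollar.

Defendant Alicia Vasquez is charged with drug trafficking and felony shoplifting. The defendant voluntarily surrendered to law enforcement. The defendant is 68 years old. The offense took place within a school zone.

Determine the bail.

$375,000

Base amounts from the schedule: drug trafficking $278,500; felony shoplifting $13,950.
Stacking rule: highest base plus 10% of each additional charge. Highest is drug trafficking at $278,500. Additional: $13,950 × 10% = $1,395. Combined base = $278,500 + $1,395 = $279,895.
Net percentage adjustment: −5% +100% −15% = +80%. $279,895 × 1.8 = $503,811.
Result $503,811 exceeds the maximum of $375,000; bail is capped at $375,000.
$375,000 is at or above the $5,500 minimum.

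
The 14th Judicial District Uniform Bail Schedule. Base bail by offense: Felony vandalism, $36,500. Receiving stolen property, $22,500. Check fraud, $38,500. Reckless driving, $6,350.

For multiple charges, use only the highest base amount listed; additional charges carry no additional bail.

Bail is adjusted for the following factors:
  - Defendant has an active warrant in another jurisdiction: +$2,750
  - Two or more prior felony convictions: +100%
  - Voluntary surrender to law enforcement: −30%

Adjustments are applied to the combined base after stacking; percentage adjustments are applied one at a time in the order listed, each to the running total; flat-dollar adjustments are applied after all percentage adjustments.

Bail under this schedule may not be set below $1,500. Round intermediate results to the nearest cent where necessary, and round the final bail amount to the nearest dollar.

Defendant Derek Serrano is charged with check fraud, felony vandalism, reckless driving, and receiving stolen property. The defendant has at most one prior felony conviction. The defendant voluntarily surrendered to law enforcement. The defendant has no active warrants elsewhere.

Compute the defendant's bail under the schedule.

$26,950

Base amounts from the schedule: check fraud $38,500; felony vandalism $36,500; reckless driving $6,350; receiving stolen property $22,500.
Stacking rule: use the highest base only. Highest is check fraud at $38,500. Combined base = $38,500.
Voluntary surrender to law enforcement (−30%): $38,500 × 0.7 = $26,950.
$26,950 is at or above the $1,500 minimum.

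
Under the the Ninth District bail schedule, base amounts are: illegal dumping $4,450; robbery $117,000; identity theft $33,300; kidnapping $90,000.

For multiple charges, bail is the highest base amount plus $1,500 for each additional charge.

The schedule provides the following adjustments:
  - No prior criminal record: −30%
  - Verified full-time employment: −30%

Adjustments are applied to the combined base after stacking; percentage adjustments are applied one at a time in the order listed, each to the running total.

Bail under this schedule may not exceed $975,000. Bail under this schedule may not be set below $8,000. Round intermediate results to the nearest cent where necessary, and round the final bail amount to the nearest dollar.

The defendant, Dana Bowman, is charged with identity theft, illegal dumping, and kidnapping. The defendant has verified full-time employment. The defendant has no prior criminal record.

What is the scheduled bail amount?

Base amounts from the schedule: identity theft $33,300; illegal dumping $4,450; kidnapping $90,000.
Stacking rule: highest base plus $1,500 per additional charge. Highest is kidnapping at $90,000; 2 additional charges → +$3,000. Combined base = $93,000.
No prior criminal record (−30%): $93,000 × 0.7 = $65,100.
Verified full-time employment (−30%): $65,100 × 0.7 = $45,570.
$45,570 is within the $975,000 maximum.
$45,570 is at or above the $8,000 minimum.

$45,570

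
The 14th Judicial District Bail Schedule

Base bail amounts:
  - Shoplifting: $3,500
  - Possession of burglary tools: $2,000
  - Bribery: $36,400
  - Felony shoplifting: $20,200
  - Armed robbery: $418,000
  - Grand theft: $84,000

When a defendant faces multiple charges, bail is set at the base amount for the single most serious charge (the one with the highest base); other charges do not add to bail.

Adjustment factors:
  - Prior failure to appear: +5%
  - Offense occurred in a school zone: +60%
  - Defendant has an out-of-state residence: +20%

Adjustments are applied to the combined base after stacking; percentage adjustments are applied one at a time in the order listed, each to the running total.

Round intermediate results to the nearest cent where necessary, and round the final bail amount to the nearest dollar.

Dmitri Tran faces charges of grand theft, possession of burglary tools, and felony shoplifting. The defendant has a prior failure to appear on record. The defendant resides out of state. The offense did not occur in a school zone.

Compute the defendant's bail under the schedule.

$105,840

Base amounts from the schedule: grand theft $84,000; possession of burglary tools $2,000; felony shoplifting $20,200.
Stacking rule: use the highest base only. Highest is grand theft at $84,000. Combined base = $84,000.
Prior failure to appear (+5%): $84,000 × 1.05 = $88,200.
Defendant has an out-of-state residence (+20%): $88,200 × 1.2 = $105,840.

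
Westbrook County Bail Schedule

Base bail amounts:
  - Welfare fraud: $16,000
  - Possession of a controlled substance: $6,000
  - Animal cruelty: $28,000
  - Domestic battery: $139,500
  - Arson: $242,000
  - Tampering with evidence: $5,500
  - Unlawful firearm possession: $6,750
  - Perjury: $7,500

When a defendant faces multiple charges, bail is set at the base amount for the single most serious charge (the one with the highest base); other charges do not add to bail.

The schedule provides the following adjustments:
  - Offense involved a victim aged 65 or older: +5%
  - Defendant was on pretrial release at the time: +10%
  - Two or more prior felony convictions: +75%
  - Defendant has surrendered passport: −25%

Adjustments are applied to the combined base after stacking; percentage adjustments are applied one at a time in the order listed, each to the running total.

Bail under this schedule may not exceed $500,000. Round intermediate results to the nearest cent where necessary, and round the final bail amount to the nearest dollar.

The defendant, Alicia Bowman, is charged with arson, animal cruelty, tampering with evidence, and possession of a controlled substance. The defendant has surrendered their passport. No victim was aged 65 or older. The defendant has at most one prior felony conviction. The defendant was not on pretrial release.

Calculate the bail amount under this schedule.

Base amounts from the schedule: arson $242,000; animal cruelty $28,000; tampering with evidence $5,500; possession of a controlled substance $6,000.
Stacking rule: use the highest base only. Highest is arson at $242,000. Combined base = $242,000.
Defendant has surrendered passport (−25%): $242,000 × 0.75 = $181,500.
$181,500 is within the $500,000 maximum.

$181,500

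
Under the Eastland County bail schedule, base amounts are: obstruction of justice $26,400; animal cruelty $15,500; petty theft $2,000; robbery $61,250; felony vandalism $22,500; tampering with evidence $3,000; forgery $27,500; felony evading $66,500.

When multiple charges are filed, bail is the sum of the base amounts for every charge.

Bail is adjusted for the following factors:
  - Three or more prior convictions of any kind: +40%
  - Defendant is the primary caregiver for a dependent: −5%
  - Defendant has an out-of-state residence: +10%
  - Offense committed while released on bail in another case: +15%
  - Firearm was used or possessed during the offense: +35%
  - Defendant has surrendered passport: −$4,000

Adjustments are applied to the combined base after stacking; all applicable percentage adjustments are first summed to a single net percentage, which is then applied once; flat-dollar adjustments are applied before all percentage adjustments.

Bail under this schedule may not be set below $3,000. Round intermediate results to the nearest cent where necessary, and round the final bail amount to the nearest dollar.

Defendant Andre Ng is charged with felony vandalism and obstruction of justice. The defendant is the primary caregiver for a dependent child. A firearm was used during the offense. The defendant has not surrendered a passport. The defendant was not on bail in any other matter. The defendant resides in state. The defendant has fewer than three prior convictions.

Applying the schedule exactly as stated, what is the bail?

Base amounts from the schedule: felony vandalism $22,500; obstruction of justice $26,400.
Stacking rule: sum of all bases. $22,500 + $26,400 = $48,900.
Net percentage adjustment: −5% +35% = +30%. $48,900 × 1.3 = $63,570.
$63,570 is at or above the $3,000 minimum.

$63,570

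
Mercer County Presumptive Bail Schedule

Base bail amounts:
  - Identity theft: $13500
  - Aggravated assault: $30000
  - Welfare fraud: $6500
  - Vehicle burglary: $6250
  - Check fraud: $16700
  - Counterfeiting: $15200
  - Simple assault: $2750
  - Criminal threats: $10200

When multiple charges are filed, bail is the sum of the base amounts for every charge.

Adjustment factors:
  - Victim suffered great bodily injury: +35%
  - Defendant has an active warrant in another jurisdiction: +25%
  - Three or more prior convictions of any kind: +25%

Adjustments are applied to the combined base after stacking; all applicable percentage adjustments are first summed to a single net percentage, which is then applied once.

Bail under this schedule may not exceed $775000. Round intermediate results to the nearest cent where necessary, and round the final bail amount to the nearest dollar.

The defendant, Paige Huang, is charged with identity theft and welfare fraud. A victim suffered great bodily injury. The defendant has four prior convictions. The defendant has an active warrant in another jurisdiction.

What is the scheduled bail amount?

Base amounts from the schedule: identity theft $13500; welfare fraud $6500.
Stacking rule: sum of all bases. $13500 + $6500 = $20000.
Net percentage adjustment: +35% +25% +25% = +85%. $20000 × 1.85 = $37000.
$37000 is within the $775000 maximum.

$37000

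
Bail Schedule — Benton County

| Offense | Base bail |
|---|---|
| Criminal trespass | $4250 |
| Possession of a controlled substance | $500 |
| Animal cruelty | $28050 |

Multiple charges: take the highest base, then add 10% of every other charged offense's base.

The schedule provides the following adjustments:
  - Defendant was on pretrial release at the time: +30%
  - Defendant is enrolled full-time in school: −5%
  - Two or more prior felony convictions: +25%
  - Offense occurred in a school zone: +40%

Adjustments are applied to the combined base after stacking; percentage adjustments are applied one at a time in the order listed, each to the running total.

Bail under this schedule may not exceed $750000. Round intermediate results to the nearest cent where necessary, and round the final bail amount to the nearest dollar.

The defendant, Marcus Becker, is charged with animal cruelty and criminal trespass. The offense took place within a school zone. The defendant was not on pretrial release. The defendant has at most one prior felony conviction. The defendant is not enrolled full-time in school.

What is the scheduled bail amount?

Base amounts from the schedule: animal cruelty $28050; criminal trespass $4250.
Stacking rule: highest base plus 10% of each additional charge. Highest is animal cruelty at $28050. Additional: $4250 × 10% = $425. Combined base = $28050 + $425 = $28475.
Offense occurred in a school zone (+40%): $28475 × 1.4 = $39865.
$39865 is within the $750000 maximum.

$39865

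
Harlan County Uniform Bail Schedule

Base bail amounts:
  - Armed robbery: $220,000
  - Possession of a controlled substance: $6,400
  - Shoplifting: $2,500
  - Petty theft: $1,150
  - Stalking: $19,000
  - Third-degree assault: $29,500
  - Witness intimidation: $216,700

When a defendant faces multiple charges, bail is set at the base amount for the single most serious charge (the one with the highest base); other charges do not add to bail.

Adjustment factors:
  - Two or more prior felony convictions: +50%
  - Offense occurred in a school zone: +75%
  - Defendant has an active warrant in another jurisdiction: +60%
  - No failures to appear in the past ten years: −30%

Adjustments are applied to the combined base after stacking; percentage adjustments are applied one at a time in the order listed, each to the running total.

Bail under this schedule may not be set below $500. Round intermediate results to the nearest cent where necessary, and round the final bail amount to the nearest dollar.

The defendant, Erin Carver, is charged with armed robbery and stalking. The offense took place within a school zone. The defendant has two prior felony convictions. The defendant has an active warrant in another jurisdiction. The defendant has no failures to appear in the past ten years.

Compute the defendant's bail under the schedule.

$646,800

Base amounts from the schedule: armed robbery $220,000; stalking $19,000.
Stacking rule: use the highest base only. Highest is armed robbery at $220,000. Combined base = $220,000.
Two or more prior felony convictions (+50%): $220,000 × 1.5 = $330,000.
Offense occurred in a school zone (+75%): $330,000 × 1.75 = $577,500.
Defendant has an active warrant in another jurisdiction (+60%): $577,500 × 1.6 = $924,000.
No failures to appear in the past ten years (−30%): $924,000 × 0.7 = $646,800.
$646,800 is at or above the $500 minimum.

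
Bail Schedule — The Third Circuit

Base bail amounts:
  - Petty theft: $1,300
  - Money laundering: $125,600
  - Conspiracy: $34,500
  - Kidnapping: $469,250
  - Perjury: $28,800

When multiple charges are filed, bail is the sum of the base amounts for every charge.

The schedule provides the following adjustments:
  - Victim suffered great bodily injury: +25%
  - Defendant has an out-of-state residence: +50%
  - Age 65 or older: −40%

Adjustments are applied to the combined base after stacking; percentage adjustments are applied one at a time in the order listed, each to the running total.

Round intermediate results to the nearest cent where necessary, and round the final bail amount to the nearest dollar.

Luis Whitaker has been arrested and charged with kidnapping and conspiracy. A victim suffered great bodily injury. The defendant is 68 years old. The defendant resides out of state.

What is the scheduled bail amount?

Base amounts from the schedule: kidnapping $469,250; conspiracy $34,500.
Stacking rule: sum of all bases. $469,250 + $34,500 = $503,750.
Victim suffered great bodily injury (+25%): $503,750 × 1.25 = $629,687.50.
Defendant has an out-of-state residence (+50%): $629,687.50 × 1.5 = $944,531.25.
Age 65 or older (−40%): $944,531.25 × 0.6 = $566,718.75.
Rounded to the nearest dollar: $566,719.

$566,719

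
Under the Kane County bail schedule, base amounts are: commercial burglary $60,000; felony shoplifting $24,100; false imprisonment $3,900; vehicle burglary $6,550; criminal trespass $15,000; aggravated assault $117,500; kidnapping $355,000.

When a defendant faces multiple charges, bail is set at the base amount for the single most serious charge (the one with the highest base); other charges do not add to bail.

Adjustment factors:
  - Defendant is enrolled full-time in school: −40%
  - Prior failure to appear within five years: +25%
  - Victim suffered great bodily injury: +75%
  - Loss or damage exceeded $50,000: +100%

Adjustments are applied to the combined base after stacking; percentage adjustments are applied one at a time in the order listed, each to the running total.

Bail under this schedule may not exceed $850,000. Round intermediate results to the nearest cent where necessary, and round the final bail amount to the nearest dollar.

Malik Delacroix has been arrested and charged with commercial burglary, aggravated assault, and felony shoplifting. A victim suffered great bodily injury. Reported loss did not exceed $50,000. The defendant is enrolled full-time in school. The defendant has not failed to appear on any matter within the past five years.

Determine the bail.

Base amounts from the schedule: commercial burglary $60,000; aggravated assault $117,500; felony shoplifting $24,100.
Stacking rule: use the highest base only. Highest is aggravated assault at $117,500. Combined base = $117,500.
Defendant is enrolled full-time in school (−40%): $117,500 × 0.6 = $70,500.
Victim suffered great bodily injury (+75%): $70,500 × 1.75 = $123,375.
$123,375 is within the $850,000 maximum.

$123,375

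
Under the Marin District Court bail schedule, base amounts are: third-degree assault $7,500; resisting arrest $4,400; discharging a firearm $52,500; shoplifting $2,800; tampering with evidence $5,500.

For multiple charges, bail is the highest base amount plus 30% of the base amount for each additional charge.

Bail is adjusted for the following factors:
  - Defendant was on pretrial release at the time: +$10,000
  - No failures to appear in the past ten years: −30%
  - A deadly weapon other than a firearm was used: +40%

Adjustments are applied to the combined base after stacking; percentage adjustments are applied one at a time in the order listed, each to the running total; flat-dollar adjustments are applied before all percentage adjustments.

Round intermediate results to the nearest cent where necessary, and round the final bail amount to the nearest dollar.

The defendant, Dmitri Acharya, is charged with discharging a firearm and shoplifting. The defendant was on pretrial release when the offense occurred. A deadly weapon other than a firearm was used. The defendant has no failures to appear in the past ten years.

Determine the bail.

$62,073

Base amounts from the schedule: discharging a firearm $52,500; shoplifting $2,800.
Stacking rule: highest base plus 30% of each additional charge. Highest is discharging a firearm at $52,500. Additional: $2,800 × 30% = $840. Combined base = $52,500 + $840 = $53,340.
Defendant was on pretrial release at the time (+$10,000 flat): $53,340 + $10,000 = $63,340.
No failures to appear in the past ten years (−30%): $63,340 × 0.7 = $44,338.
A deadly weapon other than a firearm was used (+40%): $44,338 × 1.4 = $62,073.20.
Rounded to the nearest dollar: $62,073.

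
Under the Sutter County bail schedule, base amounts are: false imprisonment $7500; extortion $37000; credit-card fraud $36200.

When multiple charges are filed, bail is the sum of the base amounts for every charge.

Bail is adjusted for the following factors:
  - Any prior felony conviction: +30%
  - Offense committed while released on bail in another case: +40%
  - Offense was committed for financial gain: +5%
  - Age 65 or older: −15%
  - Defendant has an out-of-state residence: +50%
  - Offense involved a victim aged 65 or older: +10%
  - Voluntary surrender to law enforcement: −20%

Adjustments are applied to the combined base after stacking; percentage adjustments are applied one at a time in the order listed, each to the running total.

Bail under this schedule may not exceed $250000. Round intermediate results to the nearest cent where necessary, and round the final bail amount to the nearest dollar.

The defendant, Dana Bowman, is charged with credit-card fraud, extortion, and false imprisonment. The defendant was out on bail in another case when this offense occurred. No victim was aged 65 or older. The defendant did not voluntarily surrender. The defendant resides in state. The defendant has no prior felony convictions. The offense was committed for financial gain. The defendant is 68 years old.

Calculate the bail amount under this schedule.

$100835

Base amounts from the schedule: credit-card fraud $36200; extortion $37000; false imprisonment $7500.
Stacking rule: sum of all bases. $36200 + $37000 + $7500 = $80700.
Offense committed while released on bail in another case (+40%): $80700 × 1.4 = $112980.
Offense was committed for financial gain (+5%): $112980 × 1.05 = $118629.
Age 65 or older (−15%): $118629 × 0.85 = $100834.65.
$100834.65 is within the $250000 maximum.
Rounded to the nearest dollar: $100835.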